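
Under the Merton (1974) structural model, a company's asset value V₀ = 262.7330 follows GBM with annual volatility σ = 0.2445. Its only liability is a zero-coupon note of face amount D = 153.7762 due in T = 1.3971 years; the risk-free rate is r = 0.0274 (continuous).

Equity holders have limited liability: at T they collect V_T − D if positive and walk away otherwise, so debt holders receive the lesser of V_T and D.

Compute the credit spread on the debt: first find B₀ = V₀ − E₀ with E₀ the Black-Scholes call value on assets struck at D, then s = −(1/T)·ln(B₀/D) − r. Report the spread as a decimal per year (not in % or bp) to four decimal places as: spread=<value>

spread=0.0024

d₁ = [ln(V₀/D) + (r + σ²/2)T] / (σ√T)
   = [ln(262.7330/153.7762) + (0.0274 + 0.5·0.2445²)·1.3971] / (0.2445·√1.3971)
   = [0.535640 + 0.080040] / 0.288997 = 2.130406
d₂ = d₁ − σ√T = 2.130406 − 0.288997 = 1.841410
N(d₁) = 0.983431,  N(d₂) = 0.967219,  e^(−rT) = 0.962443
E₀ = V₀·N(d₁) − D·e^(−rT)·N(d₂)
   = 262.7330·0.983431 − 153.7762·0.962443·0.967219 = 115.230534
B₀ = V₀ − E₀ = 262.7330 − 115.230534 = 147.502466
spread = −(1/T)·ln(B₀/D) − r = −(1/1.3971)·ln(147.502466/153.7762) − 0.0274 = 0.00241419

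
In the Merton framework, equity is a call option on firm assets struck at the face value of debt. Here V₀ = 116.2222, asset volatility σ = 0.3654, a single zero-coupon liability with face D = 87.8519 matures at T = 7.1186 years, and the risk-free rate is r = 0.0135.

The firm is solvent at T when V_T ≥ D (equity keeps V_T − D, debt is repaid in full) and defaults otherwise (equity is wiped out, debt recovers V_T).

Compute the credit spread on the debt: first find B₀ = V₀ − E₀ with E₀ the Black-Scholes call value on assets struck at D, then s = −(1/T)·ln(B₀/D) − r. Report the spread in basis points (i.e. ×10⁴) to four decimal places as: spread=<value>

d₁ = [ln(V₀/D) + (r + σ²/2)T] / (σ√T)
   = [ln(116.2222/87.8519) + (0.0135 + 0.5·0.3654²)·7.1186] / (0.3654·√7.1186)
   = [0.279851 + 0.571329] / 0.974913 = 0.873083
d₂ = d₁ − σ√T = 0.873083 − 0.974913 = -0.101830
N(d₁) = 0.808691,  N(d₂) = 0.459446,  e^(−rT) = 0.908372
E₀ = V₀·N(d₁) − D·e^(−rT)·N(d₂)
   = 116.2222·0.808691 − 87.8519·0.908372·0.459446 = 57.323059
B₀ = V₀ − E₀ = 116.2222 − 57.323059 = 58.899141
spread = −(1/T)·ln(B₀/D) − r = −(1/7.1186)·ln(58.899141/87.8519) − 0.0135 = 0.04266637
in basis points: 0.04266637 × 10⁴ = 426.6637 bp

spread=426.6637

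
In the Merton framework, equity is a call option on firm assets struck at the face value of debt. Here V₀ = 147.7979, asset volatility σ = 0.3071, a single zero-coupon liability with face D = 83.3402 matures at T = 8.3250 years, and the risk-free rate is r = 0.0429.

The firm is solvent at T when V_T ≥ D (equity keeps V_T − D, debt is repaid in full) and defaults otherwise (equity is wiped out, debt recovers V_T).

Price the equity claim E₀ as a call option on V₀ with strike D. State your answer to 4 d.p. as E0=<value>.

E0=95.3361

d₁ = [ln(V₀/D) + (r + σ²/2)T] / (σ√T)
   = [ln(147.7979/83.3402) + (0.0429 + 0.5·0.3071²)·8.3250] / (0.3071·√8.3250)
   = [0.572915 + 0.749710] / 0.886078 = 1.492673
d₂ = d₁ − σ√T = 1.492673 − 0.886078 = 0.606595
N(d₁) = 0.932239,  N(d₂) = 0.727940,  e^(−rT) = 0.699673
E₀ = V₀·N(d₁) − D·e^(−rT)·N(d₂)
   = 147.7979·0.932239 − 83.3402·0.699673·0.727940 = 95.336084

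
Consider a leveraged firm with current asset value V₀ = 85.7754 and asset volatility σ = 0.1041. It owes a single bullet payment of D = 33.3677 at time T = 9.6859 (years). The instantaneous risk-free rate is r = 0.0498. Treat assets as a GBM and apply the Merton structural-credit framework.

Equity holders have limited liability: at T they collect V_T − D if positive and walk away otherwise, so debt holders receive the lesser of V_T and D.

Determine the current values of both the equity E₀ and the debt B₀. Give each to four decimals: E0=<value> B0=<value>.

E0=65.1767 B0=20.5987

d₁ = [ln(V₀/D) + (r + σ²/2)T] / (σ√T)
   = [ln(85.7754/33.3677) + (0.0498 + 0.5·0.1041²)·9.6859] / (0.1041·√9.6859)
   = [0.944144 + 0.534840] / 0.323982 = 4.565020
d₂ = d₁ − σ√T = 4.565020 − 0.323982 = 4.241038
N(d₁) = 0.999998,  N(d₂) = 0.999989,  e^(−rT) = 0.617326
E₀ = V₀·N(d₁) − D·e^(−rT)·N(d₂)
   = 85.7754·0.999998 − 33.3677·0.617326·0.999989 = 65.176662
B₀ = V₀ − E₀ = 85.7754 − 65.176662 = 20.598738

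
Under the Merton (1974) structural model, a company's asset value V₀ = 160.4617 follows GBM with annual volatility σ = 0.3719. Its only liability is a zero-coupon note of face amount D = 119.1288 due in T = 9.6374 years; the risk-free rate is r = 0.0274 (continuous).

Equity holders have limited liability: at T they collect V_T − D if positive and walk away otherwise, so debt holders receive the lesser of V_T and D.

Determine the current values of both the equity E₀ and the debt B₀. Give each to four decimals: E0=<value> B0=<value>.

d₁ = [ln(V₀/D) + (r + σ²/2)T] / (σ√T)
   = [ln(160.4617/119.1288) + (0.0274 + 0.5·0.3719²)·9.6374] / (0.3719·√9.6374)
   = [0.297850 + 0.930537] / 1.154532 = 1.063970
d₂ = d₁ − σ√T = 1.063970 − 1.154532 = -0.090563
N(d₁) = 0.856329,  N(d₂) = 0.463920,  e^(−rT) = 0.767924
E₀ = V₀·N(d₁) − D·e^(−rT)·N(d₂)
   = 160.4617·0.856329 − 119.1288·0.767924·0.463920 = 94.967713
B₀ = V₀ − E₀ = 160.4617 − 94.967713 = 65.493987

E0=94.9677 B0=65.4940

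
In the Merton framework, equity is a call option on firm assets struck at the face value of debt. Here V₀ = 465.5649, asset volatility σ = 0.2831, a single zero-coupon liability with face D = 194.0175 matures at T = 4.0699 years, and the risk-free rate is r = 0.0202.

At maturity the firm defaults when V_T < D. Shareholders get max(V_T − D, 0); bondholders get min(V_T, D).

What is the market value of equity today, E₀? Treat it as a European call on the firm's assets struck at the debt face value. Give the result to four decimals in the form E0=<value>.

E0=289.9534

d₁ = [ln(V₀/D) + (r + σ²/2)T] / (σ√T)
   = [ln(465.5649/194.0175) + (0.0202 + 0.5·0.2831²)·4.0699] / (0.2831·√4.0699)
   = [0.875303 + 0.245304] / 0.571126 = 1.962103
d₂ = d₁ − σ√T = 1.962103 − 0.571126 = 1.390977
N(d₁) = 0.975125,  N(d₂) = 0.917884,  e^(−rT) = 0.921077
E₀ = V₀·N(d₁) − D·e^(−rT)·N(d₂)
   = 465.5649·0.975125 − 194.0175·0.921077·0.917884 = 289.953430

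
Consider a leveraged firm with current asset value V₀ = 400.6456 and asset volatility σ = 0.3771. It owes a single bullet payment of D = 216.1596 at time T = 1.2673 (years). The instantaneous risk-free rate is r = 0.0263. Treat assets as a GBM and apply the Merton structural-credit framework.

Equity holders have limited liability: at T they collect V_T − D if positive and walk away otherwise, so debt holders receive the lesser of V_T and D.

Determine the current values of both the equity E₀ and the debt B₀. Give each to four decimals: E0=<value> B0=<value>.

d₁ = [ln(V₀/D) + (r + σ²/2)T] / (σ√T)
   = [ln(400.6456/216.1596) + (0.0263 + 0.5·0.3771²)·1.2673] / (0.3771·√1.2673)
   = [0.617060 + 0.123438] / 0.424518 = 1.744326
d₂ = d₁ − σ√T = 1.744326 − 0.424518 = 1.319808
N(d₁) = 0.959449,  N(d₂) = 0.906550,  e^(−rT) = 0.967219
E₀ = V₀·N(d₁) − D·e^(−rT)·N(d₂)
   = 400.6456·0.959449 − 216.1596·0.967219·0.906550 = 194.863079
B₀ = V₀ − E₀ = 400.6456 − 194.863079 = 205.782521

E0=194.8631 B0=205.7825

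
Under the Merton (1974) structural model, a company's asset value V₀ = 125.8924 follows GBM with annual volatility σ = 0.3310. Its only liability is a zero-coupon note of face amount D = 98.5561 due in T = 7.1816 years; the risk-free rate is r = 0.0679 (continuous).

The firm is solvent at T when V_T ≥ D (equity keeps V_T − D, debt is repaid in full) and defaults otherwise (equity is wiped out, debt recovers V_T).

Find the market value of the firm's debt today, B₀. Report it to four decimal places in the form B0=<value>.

B0=52.1325

d₁ = [ln(V₀/D) + (r + σ²/2)T] / (σ√T)
   = [ln(125.8924/98.5561) + (0.0679 + 0.5·0.3310²)·7.1816] / (0.3310·√7.1816)
   = [0.244802 + 0.881042] / 0.887031 = 1.269228
d₂ = d₁ − σ√T = 1.269228 − 0.887031 = 0.382197
N(d₁) = 0.897820,  N(d₂) = 0.648842,  e^(−rT) = 0.614080
E₀ = V₀·N(d₁) − D·e^(−rT)·N(d₂)
   = 125.8924·0.897820 − 98.5561·0.614080·0.648842 = 73.759940
B₀ = V₀ − E₀ = 125.8924 − 73.759940 = 52.132460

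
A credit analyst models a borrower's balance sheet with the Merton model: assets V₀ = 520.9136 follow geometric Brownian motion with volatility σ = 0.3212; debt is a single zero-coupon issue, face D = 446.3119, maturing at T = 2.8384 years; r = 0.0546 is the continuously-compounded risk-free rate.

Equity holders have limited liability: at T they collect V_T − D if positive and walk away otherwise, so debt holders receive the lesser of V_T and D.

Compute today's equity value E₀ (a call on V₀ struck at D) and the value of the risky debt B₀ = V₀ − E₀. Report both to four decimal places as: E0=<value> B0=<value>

E0=180.4725 B0=340.4411

d₁ = [ln(V₀/D) + (r + σ²/2)T] / (σ√T)
   = [ln(520.9136/446.3119) + (0.0546 + 0.5·0.3212²)·2.8384] / (0.3212·√2.8384)
   = [0.154566 + 0.301395] / 0.541143 = 0.842588
d₂ = d₁ − σ√T = 0.842588 − 0.541143 = 0.301445
N(d₁) = 0.800271,  N(d₂) = 0.618462,  e^(−rT) = 0.856435
E₀ = V₀·N(d₁) − D·e^(−rT)·N(d₂)
   = 520.9136·0.800271 − 446.3119·0.856435·0.618462 = 180.472517
B₀ = V₀ − E₀ = 520.9136 − 180.472517 = 340.441083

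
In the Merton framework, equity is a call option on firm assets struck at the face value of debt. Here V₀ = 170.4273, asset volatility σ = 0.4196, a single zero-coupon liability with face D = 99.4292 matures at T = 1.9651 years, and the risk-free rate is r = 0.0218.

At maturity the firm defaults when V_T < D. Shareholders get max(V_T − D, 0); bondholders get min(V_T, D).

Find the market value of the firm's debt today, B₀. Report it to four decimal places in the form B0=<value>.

d₁ = [ln(V₀/D) + (r + σ²/2)T] / (σ√T)
   = [ln(170.4273/99.4292) + (0.0218 + 0.5·0.4196²)·1.9651] / (0.4196·√1.9651)
   = [0.538863 + 0.215831] / 0.588204 = 1.283049
d₂ = d₁ − σ√T = 1.283049 − 0.588204 = 0.694845
N(d₁) = 0.900262,  N(d₂) = 0.756424,  e^(−rT) = 0.958065
E₀ = V₀·N(d₁) − D·e^(−rT)·N(d₂)
   = 170.4273·0.900262 − 99.4292·0.958065·0.756424 = 81.372620
B₀ = V₀ − E₀ = 170.4273 − 81.372620 = 89.054680

B0=89.0547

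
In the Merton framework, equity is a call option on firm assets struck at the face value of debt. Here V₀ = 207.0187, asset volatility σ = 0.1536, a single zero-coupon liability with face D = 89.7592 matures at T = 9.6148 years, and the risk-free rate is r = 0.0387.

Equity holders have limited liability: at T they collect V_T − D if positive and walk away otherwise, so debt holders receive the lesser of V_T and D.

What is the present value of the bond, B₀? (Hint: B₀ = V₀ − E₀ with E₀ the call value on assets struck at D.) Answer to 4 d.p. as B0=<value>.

d₁ = [ln(V₀/D) + (r + σ²/2)T] / (σ√T)
   = [ln(207.0187/89.7592) + (0.0387 + 0.5·0.1536²)·9.6148] / (0.1536·√9.6148)
   = [0.835679 + 0.485514] / 0.476279 = 2.773988
d₂ = d₁ − σ√T = 2.773988 − 0.476279 = 2.297710
N(d₁) = 0.997231,  N(d₂) = 0.989211,  e^(−rT) = 0.689290
E₀ = V₀·N(d₁) − D·e^(−rT)·N(d₂)
   = 207.0187·0.997231 − 89.7592·0.689290·0.989211 = 145.242912
B₀ = V₀ − E₀ = 207.0187 − 145.242912 = 61.775788

B0=61.7758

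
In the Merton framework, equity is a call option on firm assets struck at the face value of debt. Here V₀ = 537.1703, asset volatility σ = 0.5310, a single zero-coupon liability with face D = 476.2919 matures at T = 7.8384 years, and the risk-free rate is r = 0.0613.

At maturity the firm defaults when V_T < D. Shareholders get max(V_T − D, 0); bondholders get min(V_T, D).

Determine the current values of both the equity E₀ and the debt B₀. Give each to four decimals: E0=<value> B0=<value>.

E0=361.5257 B0=175.6446

d₁ = [ln(V₀/D) + (r + σ²/2)T] / (σ√T)
   = [ln(537.1703/476.2919) + (0.0613 + 0.5·0.5310²)·7.8384] / (0.5310·√7.8384)
   = [0.120284 + 1.585555] / 1.486648 = 1.147440
d₂ = d₁ − σ√T = 1.147440 − 1.486648 = -0.339208
N(d₁) = 0.874400,  N(d₂) = 0.367226,  e^(−rT) = 0.618478
E₀ = V₀·N(d₁) − D·e^(−rT)·N(d₂)
   = 537.1703·0.874400 − 476.2919·0.618478·0.367226 = 361.525676
B₀ = V₀ − E₀ = 537.1703 − 361.525676 = 175.644624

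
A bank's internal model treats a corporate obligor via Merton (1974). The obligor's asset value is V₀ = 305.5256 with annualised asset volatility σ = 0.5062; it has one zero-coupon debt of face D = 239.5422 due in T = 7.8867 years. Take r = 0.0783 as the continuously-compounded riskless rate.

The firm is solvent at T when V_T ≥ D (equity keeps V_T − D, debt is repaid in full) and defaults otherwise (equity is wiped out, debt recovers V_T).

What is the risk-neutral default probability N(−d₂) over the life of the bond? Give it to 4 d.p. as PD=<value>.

d₁ = [ln(V₀/D) + (r + σ²/2)T] / (σ√T)
   = [ln(305.5256/239.5422) + (0.0783 + 0.5·0.5062²)·7.8867] / (0.5062·√7.8867)
   = [0.243304 + 1.627966] / 1.421575 = 1.316336
d₂ = d₁ − σ√T = 1.316336 − 1.421575 = -0.105239
risk-neutral PD = N(−d₂) = N(0.105239) = 0.541907

PD=0.5419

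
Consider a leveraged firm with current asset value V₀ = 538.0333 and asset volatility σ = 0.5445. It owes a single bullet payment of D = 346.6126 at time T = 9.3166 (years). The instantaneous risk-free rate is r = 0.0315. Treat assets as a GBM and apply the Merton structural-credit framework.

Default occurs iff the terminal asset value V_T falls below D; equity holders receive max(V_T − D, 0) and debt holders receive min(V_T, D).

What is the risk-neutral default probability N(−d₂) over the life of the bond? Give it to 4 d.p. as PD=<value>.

PD=0.6517

d₁ = [ln(V₀/D) + (r + σ²/2)T] / (σ√T)
   = [ln(538.0333/346.6126) + (0.0315 + 0.5·0.5445²)·9.3166] / (0.5445·√9.3166)
   = [0.439713 + 1.674567] / 1.661983 = 1.272143
d₂ = d₁ − σ√T = 1.272143 − 1.661983 = -0.389840
risk-neutral PD = N(−d₂) = N(0.389840) = 0.651673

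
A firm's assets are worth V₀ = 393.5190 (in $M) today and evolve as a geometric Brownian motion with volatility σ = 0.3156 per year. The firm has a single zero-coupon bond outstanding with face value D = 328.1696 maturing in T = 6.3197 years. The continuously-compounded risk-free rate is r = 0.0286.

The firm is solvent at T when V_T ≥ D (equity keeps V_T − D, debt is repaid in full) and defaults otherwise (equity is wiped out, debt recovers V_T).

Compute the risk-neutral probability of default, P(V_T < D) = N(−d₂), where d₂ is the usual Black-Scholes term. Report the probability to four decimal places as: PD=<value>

d₁ = [ln(V₀/D) + (r + σ²/2)T] / (σ√T)
   = [ln(393.5190/328.1696) + (0.0286 + 0.5·0.3156²)·6.3197] / (0.3156·√6.3197)
   = [0.181599 + 0.495475] / 0.793387 = 0.853396
d₂ = d₁ − σ√T = 0.853396 − 0.793387 = 0.060009
risk-neutral PD = N(−d₂) = N(-0.060009) = 0.476074

PD=0.4761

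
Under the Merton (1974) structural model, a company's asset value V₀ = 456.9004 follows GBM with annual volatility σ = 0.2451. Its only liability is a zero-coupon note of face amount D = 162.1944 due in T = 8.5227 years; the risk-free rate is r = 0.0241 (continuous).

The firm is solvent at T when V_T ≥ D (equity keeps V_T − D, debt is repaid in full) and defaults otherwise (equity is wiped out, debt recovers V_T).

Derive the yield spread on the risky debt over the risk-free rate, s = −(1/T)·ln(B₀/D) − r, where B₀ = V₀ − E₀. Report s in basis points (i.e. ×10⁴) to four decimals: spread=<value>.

d₁ = [ln(V₀/D) + (r + σ²/2)T] / (σ√T)
   = [ln(456.9004/162.1944) + (0.0241 + 0.5·0.2451²)·8.5227] / (0.2451·√8.5227)
   = [1.035670 + 0.461393] / 0.715537 = 2.092224
d₂ = d₁ − σ√T = 2.092224 − 0.715537 = 1.376688
N(d₁) = 0.981791,  N(d₂) = 0.915696,  e^(−rT) = 0.814324
E₀ = V₀·N(d₁) − D·e^(−rT)·N(d₂)
   = 456.9004·0.981791 − 162.1944·0.814324·0.915696 = 327.636644
B₀ = V₀ − E₀ = 456.9004 − 327.636644 = 129.263756
spread = −(1/T)·ln(B₀/D) − r = −(1/8.5227)·ln(129.263756/162.1944) − 0.0241 = 0.00252779
in basis points: 0.00252779 × 10⁴ = 25.2779 bp

spread=25.2779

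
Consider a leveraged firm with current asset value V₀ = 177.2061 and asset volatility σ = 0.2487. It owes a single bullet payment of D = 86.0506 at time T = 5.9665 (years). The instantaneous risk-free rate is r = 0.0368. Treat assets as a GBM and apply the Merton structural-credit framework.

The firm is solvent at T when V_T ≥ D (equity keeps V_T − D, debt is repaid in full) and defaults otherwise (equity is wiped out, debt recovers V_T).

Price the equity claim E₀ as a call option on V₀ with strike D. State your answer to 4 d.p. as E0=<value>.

d₁ = [ln(V₀/D) + (r + σ²/2)T] / (σ√T)
   = [ln(177.2061/86.0506) + (0.0368 + 0.5·0.2487²)·5.9665] / (0.2487·√5.9665)
   = [0.722378 + 0.404086] / 0.607485 = 1.854308
d₂ = d₁ − σ√T = 1.854308 − 0.607485 = 1.246823
N(d₁) = 0.968152,  N(d₂) = 0.893769,  e^(−rT) = 0.802866
E₀ = V₀·N(d₁) − D·e^(−rT)·N(d₂)
   = 177.2061·0.968152 − 86.0506·0.802866·0.893769 = 109.814609

E0=109.8146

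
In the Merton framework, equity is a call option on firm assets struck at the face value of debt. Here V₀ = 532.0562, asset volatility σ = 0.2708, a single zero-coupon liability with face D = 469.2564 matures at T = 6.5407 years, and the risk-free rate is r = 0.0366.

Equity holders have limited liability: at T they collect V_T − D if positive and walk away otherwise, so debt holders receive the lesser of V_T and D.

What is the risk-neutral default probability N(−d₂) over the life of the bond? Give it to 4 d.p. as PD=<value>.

PD=0.4283

d₁ = [ln(V₀/D) + (r + σ²/2)T] / (σ√T)
   = [ln(532.0562/469.2564) + (0.0366 + 0.5·0.2708²)·6.5407] / (0.2708·√6.5407)
   = [0.125600 + 0.479213] / 0.692565 = 0.873293
d₂ = d₁ − σ√T = 0.873293 − 0.692565 = 0.180728
risk-neutral PD = N(−d₂) = N(-0.180728) = 0.428290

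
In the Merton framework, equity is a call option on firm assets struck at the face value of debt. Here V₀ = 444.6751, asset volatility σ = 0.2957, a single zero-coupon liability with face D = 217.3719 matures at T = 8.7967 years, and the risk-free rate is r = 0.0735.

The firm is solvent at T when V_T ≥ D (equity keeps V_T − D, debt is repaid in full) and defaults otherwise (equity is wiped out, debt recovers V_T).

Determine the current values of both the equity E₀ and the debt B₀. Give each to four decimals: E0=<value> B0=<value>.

E0=335.5754 B0=109.0997

d₁ = [ln(V₀/D) + (r + σ²/2)T] / (σ√T)
   = [ln(444.6751/217.3719) + (0.0735 + 0.5·0.2957²)·8.7967] / (0.2957·√8.7967)
   = [0.715734 + 1.031143] / 0.877023 = 1.991824
d₂ = d₁ − σ√T = 1.991824 − 0.877023 = 1.114801
N(d₁) = 0.976805,  N(d₂) = 0.867532,  e^(−rT) = 0.523846
E₀ = V₀·N(d₁) − D·e^(−rT)·N(d₂)
   = 444.6751·0.976805 − 217.3719·0.523846·0.867532 = 335.575417
B₀ = V₀ − E₀ = 444.6751 − 335.575417 = 109.099683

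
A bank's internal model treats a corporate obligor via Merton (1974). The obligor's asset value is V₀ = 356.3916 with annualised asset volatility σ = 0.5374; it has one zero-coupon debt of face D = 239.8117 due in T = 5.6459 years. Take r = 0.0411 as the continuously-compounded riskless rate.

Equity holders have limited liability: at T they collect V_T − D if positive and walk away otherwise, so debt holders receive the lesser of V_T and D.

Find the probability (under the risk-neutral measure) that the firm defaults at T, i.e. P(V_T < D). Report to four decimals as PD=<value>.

d₁ = [ln(V₀/D) + (r + σ²/2)T] / (σ√T)
   = [ln(356.3916/239.8117) + (0.0411 + 0.5·0.5374²)·5.6459] / (0.5374·√5.6459)
   = [0.396176 + 1.047311] / 1.276922 = 1.130443
d₂ = d₁ − σ√T = 1.130443 − 1.276922 = -0.146479
risk-neutral PD = N(−d₂) = N(0.146479) = 0.558228

PD=0.5582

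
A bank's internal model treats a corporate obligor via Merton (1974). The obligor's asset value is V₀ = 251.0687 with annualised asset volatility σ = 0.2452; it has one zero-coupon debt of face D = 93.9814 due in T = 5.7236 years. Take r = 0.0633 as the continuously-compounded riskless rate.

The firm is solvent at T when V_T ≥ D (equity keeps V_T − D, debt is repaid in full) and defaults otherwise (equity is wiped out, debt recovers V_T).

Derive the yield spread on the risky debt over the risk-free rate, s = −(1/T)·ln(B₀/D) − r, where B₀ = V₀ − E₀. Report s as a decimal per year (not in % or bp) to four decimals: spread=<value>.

spread=0.0007

d₁ = [ln(V₀/D) + (r + σ²/2)T] / (σ√T)
   = [ln(251.0687/93.9814) + (0.0633 + 0.5·0.2452²)·5.7236] / (0.2452·√5.7236)
   = [0.982630 + 0.534364] / 0.586618 = 2.586001
d₂ = d₁ − σ√T = 2.586001 − 0.586618 = 1.999383
N(d₁) = 0.995145,  N(d₂) = 0.977217,  e^(−rT) = 0.696071
E₀ = V₀·N(d₁) − D·e^(−rT)·N(d₂)
   = 251.0687·0.995145 − 93.9814·0.696071·0.977217 = 185.922535
B₀ = V₀ − E₀ = 251.0687 − 185.922535 = 65.146165
spread = −(1/T)·ln(B₀/D) − r = −(1/5.7236)·ln(65.146165/93.9814) − 0.0633 = 0.00072674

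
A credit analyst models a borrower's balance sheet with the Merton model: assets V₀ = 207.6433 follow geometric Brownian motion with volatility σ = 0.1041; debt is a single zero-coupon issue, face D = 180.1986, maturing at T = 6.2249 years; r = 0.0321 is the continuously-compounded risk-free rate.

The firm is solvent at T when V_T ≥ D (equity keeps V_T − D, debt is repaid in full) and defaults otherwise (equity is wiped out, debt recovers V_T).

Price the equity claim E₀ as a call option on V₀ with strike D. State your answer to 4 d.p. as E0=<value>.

d₁ = [ln(V₀/D) + (r + σ²/2)T] / (σ√T)
   = [ln(207.6433/180.1986) + (0.0321 + 0.5·0.1041²)·6.2249] / (0.1041·√6.2249)
   = [0.141762 + 0.233548] / 0.259727 = 1.445020
d₂ = d₁ − σ√T = 1.445020 − 0.259727 = 1.185293
N(d₁) = 0.925774,  N(d₂) = 0.882049,  e^(−rT) = 0.818879
E₀ = V₀·N(d₁) − D·e^(−rT)·N(d₂)
   = 207.6433·0.925774 − 180.1986·0.818879·0.882049 = 62.074854

E0=62.0749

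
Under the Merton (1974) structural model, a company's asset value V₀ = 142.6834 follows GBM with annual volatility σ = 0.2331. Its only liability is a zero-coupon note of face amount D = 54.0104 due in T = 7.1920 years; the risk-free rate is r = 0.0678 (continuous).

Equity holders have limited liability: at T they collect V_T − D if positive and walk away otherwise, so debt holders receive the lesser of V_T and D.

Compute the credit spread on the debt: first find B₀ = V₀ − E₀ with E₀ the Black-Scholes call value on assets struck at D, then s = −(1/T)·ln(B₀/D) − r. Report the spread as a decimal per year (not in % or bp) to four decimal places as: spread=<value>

d₁ = [ln(V₀/D) + (r + σ²/2)T] / (σ√T)
   = [ln(142.6834/54.0104) + (0.0678 + 0.5·0.2331²)·7.1920] / (0.2331·√7.1920)
   = [0.971452 + 0.683008] / 0.625125 = 2.646605
d₂ = d₁ − σ√T = 2.646605 − 0.625125 = 2.021480
N(d₁) = 0.995935,  N(d₂) = 0.978385,  e^(−rT) = 0.614088
E₀ = V₀·N(d₁) − D·e^(−rT)·N(d₂)
   = 142.6834·0.995935 − 54.0104·0.614088·0.978385 = 109.653151
B₀ = V₀ − E₀ = 142.6834 − 109.653151 = 33.030249
spread = −(1/T)·ln(B₀/D) − r = −(1/7.1920)·ln(33.030249/54.0104) − 0.0678 = 0.00057498

spread=0.0006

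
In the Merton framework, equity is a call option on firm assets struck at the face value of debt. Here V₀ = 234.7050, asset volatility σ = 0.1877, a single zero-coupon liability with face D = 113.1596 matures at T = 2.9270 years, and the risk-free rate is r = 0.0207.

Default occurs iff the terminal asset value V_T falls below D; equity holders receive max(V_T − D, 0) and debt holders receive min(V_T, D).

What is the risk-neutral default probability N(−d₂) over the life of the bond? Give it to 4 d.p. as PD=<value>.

PD=0.0107

d₁ = [ln(V₀/D) + (r + σ²/2)T] / (σ√T)
   = [ln(234.7050/113.1596) + (0.0207 + 0.5·0.1877²)·2.9270] / (0.1877·√2.9270)
   = [0.729530 + 0.112150] / 0.321126 = 2.621027
d₂ = d₁ − σ√T = 2.621027 − 0.321126 = 2.299900
risk-neutral PD = N(−d₂) = N(-2.299900) = 0.010727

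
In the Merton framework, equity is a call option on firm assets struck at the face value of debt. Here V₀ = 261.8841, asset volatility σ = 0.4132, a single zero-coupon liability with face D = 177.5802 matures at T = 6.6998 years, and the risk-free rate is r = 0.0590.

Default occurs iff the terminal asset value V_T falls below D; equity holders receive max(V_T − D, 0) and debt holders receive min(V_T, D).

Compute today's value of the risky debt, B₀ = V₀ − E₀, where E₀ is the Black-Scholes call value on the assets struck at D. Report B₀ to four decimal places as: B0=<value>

d₁ = [ln(V₀/D) + (r + σ²/2)T] / (σ√T)
   = [ln(261.8841/177.5802) + (0.0590 + 0.5·0.4132²)·6.6998] / (0.4132·√6.6998)
   = [0.388480 + 0.967231] / 1.069526 = 1.267581
d₂ = d₁ − σ√T = 1.267581 − 1.069526 = 0.198055
N(d₁) = 0.897526,  N(d₂) = 0.578499,  e^(−rT) = 0.673486
E₀ = V₀·N(d₁) − D·e^(−rT)·N(d₂)
   = 261.8841·0.897526 − 177.5802·0.673486·0.578499 = 165.860641
B₀ = V₀ − E₀ = 261.8841 − 165.860641 = 96.023459

B0=96.0235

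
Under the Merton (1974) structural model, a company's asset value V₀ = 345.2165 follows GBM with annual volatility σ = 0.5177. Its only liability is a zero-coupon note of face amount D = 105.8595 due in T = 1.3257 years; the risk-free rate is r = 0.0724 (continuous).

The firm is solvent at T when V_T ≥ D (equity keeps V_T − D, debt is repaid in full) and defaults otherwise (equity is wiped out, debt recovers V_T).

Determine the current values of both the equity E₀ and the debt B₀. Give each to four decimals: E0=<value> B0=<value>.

E0=249.6449 B0=95.5716

d₁ = [ln(V₀/D) + (r + σ²/2)T] / (σ√T)
   = [ln(345.2165/105.8595) + (0.0724 + 0.5·0.5177²)·1.3257] / (0.5177·√1.3257)
   = [1.182059 + 0.273633] / 0.596075 = 2.442130
d₂ = d₁ − σ√T = 2.442130 − 0.596075 = 1.846055
N(d₁) = 0.992700,  N(d₂) = 0.967558,  e^(−rT) = 0.908482
E₀ = V₀·N(d₁) − D·e^(−rT)·N(d₂)
   = 345.2165·0.992700 − 105.8595·0.908482·0.967558 = 249.644864
B₀ = V₀ − E₀ = 345.2165 − 249.644864 = 95.571636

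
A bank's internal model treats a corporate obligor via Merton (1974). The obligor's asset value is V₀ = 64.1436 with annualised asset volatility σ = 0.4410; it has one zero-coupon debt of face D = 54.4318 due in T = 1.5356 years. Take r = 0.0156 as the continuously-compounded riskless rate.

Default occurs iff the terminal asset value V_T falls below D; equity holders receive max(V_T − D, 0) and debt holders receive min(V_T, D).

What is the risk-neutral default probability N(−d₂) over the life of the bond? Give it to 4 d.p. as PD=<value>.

PD=0.4717

d₁ = [ln(V₀/D) + (r + σ²/2)T] / (σ√T)
   = [ln(64.1436/54.4318) + (0.0156 + 0.5·0.4410²)·1.5356] / (0.4410·√1.5356)
   = [0.164176 + 0.173278] / 0.546484 = 0.617499
d₂ = d₁ − σ√T = 0.617499 − 0.546484 = 0.071015
risk-neutral PD = N(−d₂) = N(-0.071015) = 0.471693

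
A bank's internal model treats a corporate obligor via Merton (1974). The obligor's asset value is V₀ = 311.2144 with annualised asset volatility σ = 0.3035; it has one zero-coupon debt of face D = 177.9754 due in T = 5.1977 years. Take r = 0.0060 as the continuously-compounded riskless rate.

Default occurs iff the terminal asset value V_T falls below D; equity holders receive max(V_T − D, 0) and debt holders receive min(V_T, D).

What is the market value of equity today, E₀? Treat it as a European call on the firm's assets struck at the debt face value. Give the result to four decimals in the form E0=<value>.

E0=155.6295

d₁ = [ln(V₀/D) + (r + σ²/2)T] / (σ√T)
   = [ln(311.2144/177.9754) + (0.0060 + 0.5·0.3035²)·5.1977] / (0.3035·√5.1977)
   = [0.558837 + 0.270572] / 0.691933 = 1.198683
d₂ = d₁ − σ√T = 1.198683 − 0.691933 = 0.506750
N(d₁) = 0.884674,  N(d₂) = 0.693835,  e^(−rT) = 0.969295
E₀ = V₀·N(d₁) − D·e^(−rT)·N(d₂)
   = 311.2144·0.884674 − 177.9754·0.969295·0.693835 = 155.629507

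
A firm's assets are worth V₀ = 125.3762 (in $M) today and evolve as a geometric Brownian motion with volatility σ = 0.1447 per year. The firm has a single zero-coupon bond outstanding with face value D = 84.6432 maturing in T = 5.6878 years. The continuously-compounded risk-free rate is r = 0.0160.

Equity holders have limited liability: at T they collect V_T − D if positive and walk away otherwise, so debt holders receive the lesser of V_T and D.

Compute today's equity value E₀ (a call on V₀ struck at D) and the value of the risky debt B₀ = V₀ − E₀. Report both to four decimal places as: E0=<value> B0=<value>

d₁ = [ln(V₀/D) + (r + σ²/2)T] / (σ√T)
   = [ln(125.3762/84.6432) + (0.0160 + 0.5·0.1447²)·5.6878] / (0.1447·√5.6878)
   = [0.392874 + 0.150551] / 0.345097 = 1.574703
d₂ = d₁ − σ√T = 1.574703 − 0.345097 = 1.229606
N(d₁) = 0.942337,  N(d₂) = 0.890578,  e^(−rT) = 0.913013
E₀ = V₀·N(d₁) − D·e^(−rT)·N(d₂)
   = 125.3762·0.942337 − 84.6432·0.913013·0.890578 = 49.322517
B₀ = V₀ − E₀ = 125.3762 − 49.322517 = 76.053683

E0=49.3225 B0=76.0537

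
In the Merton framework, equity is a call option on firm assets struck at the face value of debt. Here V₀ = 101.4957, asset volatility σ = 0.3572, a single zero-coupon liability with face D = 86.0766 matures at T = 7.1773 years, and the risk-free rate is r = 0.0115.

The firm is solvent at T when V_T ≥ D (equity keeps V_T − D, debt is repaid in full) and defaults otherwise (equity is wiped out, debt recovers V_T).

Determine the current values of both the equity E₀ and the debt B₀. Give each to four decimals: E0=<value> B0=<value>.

d₁ = [ln(V₀/D) + (r + σ²/2)T] / (σ√T)
   = [ln(101.4957/86.0766) + (0.0115 + 0.5·0.3572²)·7.1773] / (0.3572·√7.1773)
   = [0.164779 + 0.540421] / 0.956956 = 0.736920
d₂ = d₁ − σ√T = 0.736920 − 0.956956 = -0.220036
N(d₁) = 0.769415,  N(d₂) = 0.412922,  e^(−rT) = 0.920776
E₀ = V₀·N(d₁) − D·e^(−rT)·N(d₂)
   = 101.4957·0.769415 − 86.0766·0.920776·0.412922 = 45.365246
B₀ = V₀ − E₀ = 101.4957 − 45.365246 = 56.130454

E0=45.3652 B0=56.1305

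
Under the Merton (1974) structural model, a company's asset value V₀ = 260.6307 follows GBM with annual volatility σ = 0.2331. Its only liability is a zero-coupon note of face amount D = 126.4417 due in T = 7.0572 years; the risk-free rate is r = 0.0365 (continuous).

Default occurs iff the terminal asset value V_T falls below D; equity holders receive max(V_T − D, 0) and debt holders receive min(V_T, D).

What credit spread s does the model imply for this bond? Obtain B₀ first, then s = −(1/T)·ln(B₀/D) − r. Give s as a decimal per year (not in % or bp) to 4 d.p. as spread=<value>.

d₁ = [ln(V₀/D) + (r + σ²/2)T] / (σ√T)
   = [ln(260.6307/126.4417) + (0.0365 + 0.5·0.2331²)·7.0572] / (0.2331·√7.0572)
   = [0.723323 + 0.449316] / 0.619239 = 1.893678
d₂ = d₁ − σ√T = 1.893678 − 0.619239 = 1.274438
N(d₁) = 0.970866,  N(d₂) = 0.898746,  e^(−rT) = 0.772914
E₀ = V₀·N(d₁) − D·e^(−rT)·N(d₂)
   = 260.6307·0.970866 − 126.4417·0.772914·0.898746 = 165.204389
B₀ = V₀ − E₀ = 260.6307 − 165.204389 = 95.426311
spread = −(1/T)·ln(B₀/D) − r = −(1/7.0572)·ln(95.426311/126.4417) − 0.0365 = 0.00337800

spread=0.0034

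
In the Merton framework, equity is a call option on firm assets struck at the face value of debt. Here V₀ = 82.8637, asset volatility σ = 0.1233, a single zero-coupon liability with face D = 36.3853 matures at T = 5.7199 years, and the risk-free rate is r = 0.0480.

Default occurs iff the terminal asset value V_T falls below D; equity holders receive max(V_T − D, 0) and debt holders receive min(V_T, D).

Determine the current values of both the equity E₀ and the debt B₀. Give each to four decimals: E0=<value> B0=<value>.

d₁ = [ln(V₀/D) + (r + σ²/2)T] / (σ√T)
   = [ln(82.8637/36.3853) + (0.0480 + 0.5·0.1233²)·5.7199] / (0.1233·√5.7199)
   = [0.823032 + 0.318035] / 0.294888 = 3.869491
d₂ = d₁ − σ√T = 3.869491 − 0.294888 = 3.574603
N(d₁) = 0.999945,  N(d₂) = 0.999825,  e^(−rT) = 0.759910
E₀ = V₀·N(d₁) − D·e^(−rT)·N(d₂)
   = 82.8637·0.999945 − 36.3853·0.759910·0.999825 = 55.214475
B₀ = V₀ − E₀ = 82.8637 − 55.214475 = 27.649225

E0=55.2145 B0=27.6492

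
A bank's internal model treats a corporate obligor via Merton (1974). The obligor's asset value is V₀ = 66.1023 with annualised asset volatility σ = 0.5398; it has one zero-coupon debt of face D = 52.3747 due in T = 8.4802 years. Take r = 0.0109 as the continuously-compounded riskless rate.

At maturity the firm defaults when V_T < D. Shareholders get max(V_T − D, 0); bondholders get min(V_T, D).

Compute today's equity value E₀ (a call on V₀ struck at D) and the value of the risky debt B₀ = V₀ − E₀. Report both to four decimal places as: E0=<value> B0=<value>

E0=42.0695 B0=24.0328

d₁ = [ln(V₀/D) + (r + σ²/2)T] / (σ√T)
   = [ln(66.1023/52.3747) + (0.0109 + 0.5·0.5398²)·8.4802] / (0.5398·√8.4802)
   = [0.232780 + 1.327932] / 1.571940 = 0.992857
d₂ = d₁ − σ√T = 0.992857 − 1.571940 = -0.579083
N(d₁) = 0.839610,  N(d₂) = 0.281267,  e^(−rT) = 0.911709
E₀ = V₀·N(d₁) − D·e^(−rT)·N(d₂)
   = 66.1023·0.839610 − 52.3747·0.911709·0.281267 = 42.069542
B₀ = V₀ − E₀ = 66.1023 − 42.069542 = 24.032758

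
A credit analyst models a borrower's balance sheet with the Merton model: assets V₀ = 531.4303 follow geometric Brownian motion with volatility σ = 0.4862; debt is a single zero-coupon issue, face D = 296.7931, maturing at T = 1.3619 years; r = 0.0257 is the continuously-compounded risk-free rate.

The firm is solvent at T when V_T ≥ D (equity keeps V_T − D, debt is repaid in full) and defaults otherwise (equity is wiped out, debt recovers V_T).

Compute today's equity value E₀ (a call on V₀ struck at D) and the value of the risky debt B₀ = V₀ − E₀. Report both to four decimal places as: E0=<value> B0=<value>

E0=259.9902 B0=271.4401

d₁ = [ln(V₀/D) + (r + σ²/2)T] / (σ√T)
   = [ln(531.4303/296.7931) + (0.0257 + 0.5·0.4862²)·1.3619] / (0.4862·√1.3619)
   = [0.582537 + 0.195971] / 0.567398 = 1.372067
d₂ = d₁ − σ√T = 1.372067 − 0.567398 = 0.804669
N(d₁) = 0.914979,  N(d₂) = 0.789495,  e^(−rT) = 0.965605
E₀ = V₀·N(d₁) − D·e^(−rT)·N(d₂)
   = 531.4303·0.914979 − 296.7931·0.965605·0.789495 = 259.990230
B₀ = V₀ − E₀ = 531.4303 − 259.990230 = 271.440070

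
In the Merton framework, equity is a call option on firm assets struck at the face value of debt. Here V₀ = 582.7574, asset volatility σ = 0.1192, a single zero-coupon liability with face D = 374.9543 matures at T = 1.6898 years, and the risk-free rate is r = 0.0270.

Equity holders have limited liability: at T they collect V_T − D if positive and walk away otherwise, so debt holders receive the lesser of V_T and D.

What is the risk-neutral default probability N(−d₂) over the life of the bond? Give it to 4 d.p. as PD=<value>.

PD=0.0011

d₁ = [ln(V₀/D) + (r + σ²/2)T] / (σ√T)
   = [ln(582.7574/374.9543) + (0.0270 + 0.5·0.1192²)·1.6898] / (0.1192·√1.6898)
   = [0.440967 + 0.057629] / 0.154951 = 3.217771
d₂ = d₁ − σ√T = 3.217771 − 0.154951 = 3.062820
risk-neutral PD = N(−d₂) = N(-3.062820) = 0.001096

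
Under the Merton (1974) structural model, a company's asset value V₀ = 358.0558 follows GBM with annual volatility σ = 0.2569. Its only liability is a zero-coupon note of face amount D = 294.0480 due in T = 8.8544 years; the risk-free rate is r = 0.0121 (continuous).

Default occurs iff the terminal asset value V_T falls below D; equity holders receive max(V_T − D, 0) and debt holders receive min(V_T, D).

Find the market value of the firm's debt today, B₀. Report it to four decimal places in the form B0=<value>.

B0=211.6734

d₁ = [ln(V₀/D) + (r + σ²/2)T] / (σ√T)
   = [ln(358.0558/294.0480) + (0.0121 + 0.5·0.2569²)·8.8544] / (0.2569·√8.8544)
   = [0.196946 + 0.399323] / 0.764440 = 0.780007
d₂ = d₁ − σ√T = 0.780007 − 0.764440 = 0.015566
N(d₁) = 0.782307,  N(d₂) = 0.506210,  e^(−rT) = 0.898401
E₀ = V₀·N(d₁) − D·e^(−rT)·N(d₂)
   = 358.0558·0.782307 − 294.0480·0.898401·0.506210 = 146.382358
B₀ = V₀ − E₀ = 358.0558 − 146.382358 = 211.673442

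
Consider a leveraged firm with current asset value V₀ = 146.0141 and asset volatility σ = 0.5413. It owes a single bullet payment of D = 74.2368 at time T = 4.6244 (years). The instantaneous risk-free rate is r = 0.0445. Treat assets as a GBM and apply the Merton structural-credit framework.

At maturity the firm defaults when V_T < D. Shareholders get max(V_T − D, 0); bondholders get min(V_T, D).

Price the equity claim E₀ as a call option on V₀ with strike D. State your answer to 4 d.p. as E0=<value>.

d₁ = [ln(V₀/D) + (r + σ²/2)T] / (σ√T)
   = [ln(146.0141/74.2368) + (0.0445 + 0.5·0.5413²)·4.6244] / (0.5413·√4.6244)
   = [0.676443 + 0.883274] / 1.164034 = 1.339924
d₂ = d₁ − σ√T = 1.339924 − 1.164034 = 0.175889
N(d₁) = 0.909865,  N(d₂) = 0.569810,  e^(−rT) = 0.814007
E₀ = V₀·N(d₁) − D·e^(−rT)·N(d₂)
   = 146.0141·0.909865 − 74.2368·0.814007·0.569810 = 98.419907

E0=98.4199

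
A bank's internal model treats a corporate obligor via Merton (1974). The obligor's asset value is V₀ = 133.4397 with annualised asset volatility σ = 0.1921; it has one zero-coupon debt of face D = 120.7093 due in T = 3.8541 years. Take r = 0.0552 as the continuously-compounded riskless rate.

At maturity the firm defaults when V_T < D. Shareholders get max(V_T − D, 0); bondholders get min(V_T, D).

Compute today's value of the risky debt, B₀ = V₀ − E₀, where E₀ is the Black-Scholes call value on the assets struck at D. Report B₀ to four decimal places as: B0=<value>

d₁ = [ln(V₀/D) + (r + σ²/2)T] / (σ√T)
   = [ln(133.4397/120.7093) + (0.0552 + 0.5·0.1921²)·3.8541] / (0.1921·√3.8541)
   = [0.100265 + 0.283859] / 0.377128 = 1.018550
d₂ = d₁ − σ√T = 1.018550 − 0.377128 = 0.641421
N(d₁) = 0.845792,  N(d₂) = 0.739376,  e^(−rT) = 0.808361
E₀ = V₀·N(d₁) − D·e^(−rT)·N(d₂)
   = 133.4397·0.845792 − 120.7093·0.808361·0.739376 = 40.716337
B₀ = V₀ − E₀ = 133.4397 − 40.716337 = 92.723363

B0=92.7234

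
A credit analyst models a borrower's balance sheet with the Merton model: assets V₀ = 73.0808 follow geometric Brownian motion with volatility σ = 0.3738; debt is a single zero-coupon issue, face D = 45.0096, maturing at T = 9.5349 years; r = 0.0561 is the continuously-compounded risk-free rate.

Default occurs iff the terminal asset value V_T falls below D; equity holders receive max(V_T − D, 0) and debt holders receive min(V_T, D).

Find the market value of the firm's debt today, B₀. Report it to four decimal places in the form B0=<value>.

B0=21.6203

d₁ = [ln(V₀/D) + (r + σ²/2)T] / (σ√T)
   = [ln(73.0808/45.0096) + (0.0561 + 0.5·0.3738²)·9.5349] / (0.3738·√9.5349)
   = [0.484690 + 1.201047] / 1.154243 = 1.460469
d₂ = d₁ − σ√T = 1.460469 − 1.154243 = 0.306226
N(d₁) = 0.927919,  N(d₂) = 0.620284,  e^(−rT) = 0.585723
E₀ = V₀·N(d₁) − D·e^(−rT)·N(d₂)
   = 73.0808·0.927919 − 45.0096·0.585723·0.620284 = 51.460450
B₀ = V₀ − E₀ = 73.0808 − 51.460450 = 21.620350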